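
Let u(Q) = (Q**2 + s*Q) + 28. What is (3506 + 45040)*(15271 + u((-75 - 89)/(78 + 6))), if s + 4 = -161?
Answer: 37167923370/49 ≈ 7.5853e+8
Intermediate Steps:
s = -165 (s = -4 - 161 = -165)
u(Q) = 28 + Q**2 - 165*Q (u(Q) = (Q**2 - 165*Q) + 28 = 28 + Q**2 - 165*Q)
(3506 + 45040)*(15271 + u((-75 - 89)/(78 + 6))) = (3506 + 45040)*(15271 + (28 + ((-75 - 89)/(78 + 6))**2 - 165*(-75 - 89)/(78 + 6))) = 48546*(15271 + (28 + (-164/84)**2 - (-27060)/84)) = 48546*(15271 + (28 + (-164*1/84)**2 - (-27060)/84)) = 48546*(15271 + (28 + (-41/21)**2 - 165*(-41/21))) = 48546*(15271 + (28 + 1681/441 + 2255/7)) = 48546*(15271 + 156094/441) = 48546*(6890605/441) = 37167923370/49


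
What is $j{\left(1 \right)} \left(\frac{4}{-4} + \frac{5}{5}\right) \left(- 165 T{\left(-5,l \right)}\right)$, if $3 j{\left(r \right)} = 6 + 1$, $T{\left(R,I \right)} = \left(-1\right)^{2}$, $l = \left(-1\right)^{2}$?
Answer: $0$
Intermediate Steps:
$l = 1$
$T{\left(R,I \right)} = 1$
$j{\left(r \right)} = \frac{7}{3}$ ($j{\left(r \right)} = \frac{6 + 1}{3} = \frac{1}{3} \cdot 7 = \frac{7}{3}$)
$j{\left(1 \right)} \left(\frac{4}{-4} + \frac{5}{5}\right) \left(- 165 T{\left(-5,l \right)}\right) = \frac{7 \left(\frac{4}{-4} + \frac{5}{5}\right)}{3} \left(\left(-165\right) 1\right) = \frac{7 \left(4 \left(- \frac{1}{4}\right) + 5 \cdot \frac{1}{5}\right)}{3} \left(-165\right) = \frac{7 \left(-1 + 1\right)}{3} \left(-165\right) = \frac{7}{3} \cdot 0 \left(-165\right) = 0 \left(-165\right) = 0$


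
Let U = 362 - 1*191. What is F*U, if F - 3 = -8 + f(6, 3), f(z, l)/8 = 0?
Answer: -855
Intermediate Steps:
f(z, l) = 0 (f(z, l) = 8*0 = 0)
U = 171 (U = 362 - 191 = 171)
F = -5 (F = 3 + (-8 + 0) = 3 - 8 = -5)
F*U = -5*171 = -855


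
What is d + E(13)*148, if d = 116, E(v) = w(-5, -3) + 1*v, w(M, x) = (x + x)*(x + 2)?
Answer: 2928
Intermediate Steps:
w(M, x) = 2*x*(2 + x) (w(M, x) = (2*x)*(2 + x) = 2*x*(2 + x))
E(v) = 6 + v (E(v) = 2*(-3)*(2 - 3) + 1*v = 2*(-3)*(-1) + v = 6 + v)
d + E(13)*148 = 116 + (6 + 13)*148 = 116 + 19*148 = 116 + 2812 = 2928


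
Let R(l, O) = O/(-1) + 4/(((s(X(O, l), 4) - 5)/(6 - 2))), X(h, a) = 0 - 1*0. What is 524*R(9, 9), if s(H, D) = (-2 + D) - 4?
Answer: -41396/7 ≈ -5913.7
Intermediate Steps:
X(h, a) = 0 (X(h, a) = 0 + 0 = 0)
s(H, D) = -6 + D
R(l, O) = -16/7 - O (R(l, O) = O/(-1) + 4/((((-6 + 4) - 5)/(6 - 2))) = O*(-1) + 4/(((-2 - 5)/4)) = -O + 4/((-7*1/4)) = -O + 4/(-7/4) = -O + 4*(-4/7) = -O - 16/7 = -16/7 - O)
524*R(9, 9) = 524*(-16/7 - 1*9) = 524*(-16/7 - 9) = 524*(-79/7) = -41396/7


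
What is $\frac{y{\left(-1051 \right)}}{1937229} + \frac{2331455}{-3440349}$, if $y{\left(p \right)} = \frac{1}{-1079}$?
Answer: $- \frac{1624456886150918}{2397086205767253} \approx -0.67768$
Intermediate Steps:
$y{\left(p \right)} = - \frac{1}{1079}$
$\frac{y{\left(-1051 \right)}}{1937229} + \frac{2331455}{-3440349} = - \frac{1}{1079 \cdot 1937229} + \frac{2331455}{-3440349} = \left(- \frac{1}{1079}\right) \frac{1}{1937229} + 2331455 \left(- \frac{1}{3440349}\right) = - \frac{1}{2090270091} - \frac{2331455}{3440349} = - \frac{1624456886150918}{2397086205767253}$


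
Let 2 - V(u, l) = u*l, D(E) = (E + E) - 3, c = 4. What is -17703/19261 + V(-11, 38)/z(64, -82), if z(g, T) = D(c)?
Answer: 1600221/19261 ≈ 83.081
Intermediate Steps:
D(E) = -3 + 2*E (D(E) = 2*E - 3 = -3 + 2*E)
V(u, l) = 2 - l*u (V(u, l) = 2 - u*l = 2 - l*u)
z(g, T) = 5 (z(g, T) = -3 + 2*4 = -3 + 8 = 5)
-17703/19261 + V(-11, 38)/z(64, -82) = -17703/19261 + (2 - 1*38*(-11))/5 = -17703*1/19261 + (2 + 418)*(⅕) = -17703/19261 + 420*(⅕) = -17703/19261 + 84 = 1600221/19261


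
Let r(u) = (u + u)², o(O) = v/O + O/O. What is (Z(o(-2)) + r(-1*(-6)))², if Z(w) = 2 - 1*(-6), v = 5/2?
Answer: 23104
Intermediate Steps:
v = 5/2 (v = 5*(½) = 5/2 ≈ 2.5000)
o(O) = 1 + 5/(2*O) (o(O) = 5/(2*O) + O/O = 5/(2*O) + 1 = 1 + 5/(2*O))
Z(w) = 8 (Z(w) = 2 + 6 = 8)
r(u) = 4*u² (r(u) = (2*u)² = 4*u²)
(Z(o(-2)) + r(-1*(-6)))² = (8 + 4*(-1*(-6))²)² = (8 + 4*6²)² = (8 + 4*36)² = (8 + 144)² = 152² = 23104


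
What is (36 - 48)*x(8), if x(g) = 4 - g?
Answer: 48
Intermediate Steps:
(36 - 48)*x(8) = (36 - 48)*(4 - 1*8) = -12*(4 - 8) = -12*(-4) = 48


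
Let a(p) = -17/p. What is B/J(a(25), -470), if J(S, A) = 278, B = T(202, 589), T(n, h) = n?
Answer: 101/139 ≈ 0.72662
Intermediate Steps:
B = 202
B/J(a(25), -470) = 202/278 = 202*(1/278) = 101/139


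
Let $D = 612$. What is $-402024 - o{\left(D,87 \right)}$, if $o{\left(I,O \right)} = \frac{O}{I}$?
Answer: $- \frac{82012925}{204} \approx -4.0202 \cdot 10^{5}$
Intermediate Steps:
$-402024 - o{\left(D,87 \right)} = -402024 - \frac{87}{612} = -402024 - 87 \cdot \frac{1}{612} = -402024 - \frac{29}{204} = - \frac{82012925}{204}$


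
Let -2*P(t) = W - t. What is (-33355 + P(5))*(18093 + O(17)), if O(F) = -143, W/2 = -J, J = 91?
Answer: -597043925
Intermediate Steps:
W = -182 (W = 2*(-1*91) = 2*(-91) = -182)
P(t) = 91 + t/2 (P(t) = -(-182 - t)/2 = 91 + t/2)
(-33355 + P(5))*(18093 + O(17)) = (-33355 + (91 + (½)*5))*(18093 - 143) = (-33355 + (91 + 5/2))*17950 = (-33355 + 187/2)*17950 = -66523/2*17950 = -597043925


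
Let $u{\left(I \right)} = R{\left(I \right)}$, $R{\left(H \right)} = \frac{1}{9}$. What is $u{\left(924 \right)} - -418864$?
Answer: $\frac{3769777}{9} \approx 4.1886 \cdot 10^{5}$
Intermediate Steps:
$R{\left(H \right)} = \frac{1}{9}$
$u{\left(I \right)} = \frac{1}{9}$
$u{\left(924 \right)} - -418864 = \frac{1}{9} - -418864 = \frac{1}{9} + 418864 = \frac{3769777}{9}$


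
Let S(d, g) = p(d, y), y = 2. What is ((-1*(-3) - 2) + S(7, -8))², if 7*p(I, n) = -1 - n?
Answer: 16/49 ≈ 0.32653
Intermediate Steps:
p(I, n) = -⅐ - n/7 (p(I, n) = (-1 - n)/7 = -⅐ - n/7)
S(d, g) = -3/7 (S(d, g) = -⅐ - ⅐*2 = -⅐ - 2/7 = -3/7)
((-1*(-3) - 2) + S(7, -8))² = ((-1*(-3) - 2) - 3/7)² = ((3 - 2) - 3/7)² = (1 - 3/7)² = (4/7)² = 16/49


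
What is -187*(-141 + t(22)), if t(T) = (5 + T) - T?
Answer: 25432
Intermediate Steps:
t(T) = 5
-187*(-141 + t(22)) = -187*(-141 + 5) = -187*(-136) = 25432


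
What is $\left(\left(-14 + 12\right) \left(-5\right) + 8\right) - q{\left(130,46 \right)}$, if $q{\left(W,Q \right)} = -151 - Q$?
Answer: $215$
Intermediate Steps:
$\left(\left(-14 + 12\right) \left(-5\right) + 8\right) - q{\left(130,46 \right)} = \left(\left(-14 + 12\right) \left(-5\right) + 8\right) - \left(-151 - 46\right) = \left(\left(-2\right) \left(-5\right) + 8\right) - \left(-151 - 46\right) = \left(10 + 8\right) - -197 = 18 + 197 = 215$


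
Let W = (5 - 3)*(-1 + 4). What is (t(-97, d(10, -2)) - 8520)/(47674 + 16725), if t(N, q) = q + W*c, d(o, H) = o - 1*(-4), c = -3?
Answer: -8524/64399 ≈ -0.13236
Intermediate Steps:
d(o, H) = 4 + o (d(o, H) = o + 4 = 4 + o)
W = 6 (W = 2*3 = 6)
t(N, q) = -18 + q (t(N, q) = q + 6*(-3) = q - 18 = -18 + q)
(t(-97, d(10, -2)) - 8520)/(47674 + 16725) = ((-18 + (4 + 10)) - 8520)/(47674 + 16725) = ((-18 + 14) - 8520)/64399 = (-4 - 8520)*(1/64399) = -8524*1/64399 = -8524/64399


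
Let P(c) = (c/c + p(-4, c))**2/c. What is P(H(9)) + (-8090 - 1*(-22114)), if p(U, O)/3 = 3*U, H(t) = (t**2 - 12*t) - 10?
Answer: 517663/37 ≈ 13991.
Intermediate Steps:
H(t) = -10 + t**2 - 12*t
p(U, O) = 9*U (p(U, O) = 3*(3*U) = 9*U)
P(c) = 1225/c (P(c) = (c/c + 9*(-4))**2/c = (1 - 36)**2/c = (-35)**2/c = 1225/c)
P(H(9)) + (-8090 - 1*(-22114)) = 1225/(-10 + 9**2 - 12*9) + (-8090 - 1*(-22114)) = 1225/(-10 + 81 - 108) + (-8090 + 22114) = 1225/(-37) + 14024 = 1225*(-1/37) + 14024 = -1225/37 + 14024 = 517663/37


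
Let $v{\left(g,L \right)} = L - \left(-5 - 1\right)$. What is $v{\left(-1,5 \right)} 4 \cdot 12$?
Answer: $528$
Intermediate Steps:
$v{\left(g,L \right)} = 6 + L$ ($v{\left(g,L \right)} = L - \left(-5 - 1\right) = L - -6 = L + 6 = 6 + L$)
$v{\left(-1,5 \right)} 4 \cdot 12 = \left(6 + 5\right) 4 \cdot 12 = 11 \cdot 4 \cdot 12 = 44 \cdot 12 = 528$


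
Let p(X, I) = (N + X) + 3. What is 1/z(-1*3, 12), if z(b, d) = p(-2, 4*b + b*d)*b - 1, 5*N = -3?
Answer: -5/11 ≈ -0.45455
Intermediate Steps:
N = -3/5 (N = (1/5)*(-3) = -3/5 ≈ -0.60000)
p(X, I) = 12/5 + X (p(X, I) = (-3/5 + X) + 3 = 12/5 + X)
z(b, d) = -1 + 2*b/5 (z(b, d) = (12/5 - 2)*b - 1 = 2*b/5 - 1 = -1 + 2*b/5)
1/z(-1*3, 12) = 1/(-1 + 2*(-1*3)/5) = 1/(-1 + (2/5)*(-3)) = 1/(-1 - 6/5) = 1/(-11/5) = -5/11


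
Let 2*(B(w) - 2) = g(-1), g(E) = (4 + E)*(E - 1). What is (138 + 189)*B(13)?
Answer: -327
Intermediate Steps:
g(E) = (-1 + E)*(4 + E) (g(E) = (4 + E)*(-1 + E) = (-1 + E)*(4 + E))
B(w) = -1 (B(w) = 2 + (-4 + (-1)² + 3*(-1))/2 = 2 + (-4 + 1 - 3)/2 = 2 + (½)*(-6) = 2 - 3 = -1)
(138 + 189)*B(13) = (138 + 189)*(-1) = 327*(-1) = -327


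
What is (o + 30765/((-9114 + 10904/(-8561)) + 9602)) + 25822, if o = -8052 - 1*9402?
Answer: 35131697117/4166864 ≈ 8431.2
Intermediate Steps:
o = -17454 (o = -8052 - 9402 = -17454)
(o + 30765/((-9114 + 10904/(-8561)) + 9602)) + 25822 = (-17454 + 30765/((-9114 + 10904/(-8561)) + 9602)) + 25822 = (-17454 + 30765/((-9114 + 10904*(-1/8561)) + 9602)) + 25822 = (-17454 + 30765/((-9114 - 10904/8561) + 9602)) + 25822 = (-17454 + 30765/(-78035858/8561 + 9602)) + 25822 = (-17454 + 30765/(4166864/8561)) + 25822 = (-17454 + 30765*(8561/4166864)) + 25822 = (-17454 + 263379165/4166864) + 25822 = -72465065091/4166864 + 25822 = 35131697117/4166864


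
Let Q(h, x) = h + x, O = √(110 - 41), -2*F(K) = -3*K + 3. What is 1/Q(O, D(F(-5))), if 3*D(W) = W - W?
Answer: √69/69 ≈ 0.12039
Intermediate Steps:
F(K) = -3/2 + 3*K/2 (F(K) = -(-3*K + 3)/2 = -(3 - 3*K)/2 = -3/2 + 3*K/2)
D(W) = 0 (D(W) = (W - W)/3 = (⅓)*0 = 0)
O = √69 ≈ 8.3066
1/Q(O, D(F(-5))) = 1/(√69 + 0) = 1/(√69) = √69/69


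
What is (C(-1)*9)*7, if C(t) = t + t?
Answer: -126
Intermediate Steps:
C(t) = 2*t
(C(-1)*9)*7 = ((2*(-1))*9)*7 = -2*9*7 = -18*7 = -126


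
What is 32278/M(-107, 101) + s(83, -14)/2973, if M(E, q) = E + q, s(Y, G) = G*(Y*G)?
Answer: -5325827/991 ≈ -5374.2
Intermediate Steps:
s(Y, G) = Y*G² (s(Y, G) = G*(G*Y) = Y*G²)
32278/M(-107, 101) + s(83, -14)/2973 = 32278/(-107 + 101) + (83*(-14)²)/2973 = 32278/(-6) + (83*196)*(1/2973) = 32278*(-⅙) + 16268*(1/2973) = -16139/3 + 16268/2973 = -5325827/991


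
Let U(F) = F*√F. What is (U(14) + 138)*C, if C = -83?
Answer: -11454 - 1162*√14 ≈ -15802.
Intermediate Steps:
U(F) = F^(3/2)
(U(14) + 138)*C = (14^(3/2) + 138)*(-83) = (14*√14 + 138)*(-83) = (138 + 14*√14)*(-83) = -11454 - 1162*√14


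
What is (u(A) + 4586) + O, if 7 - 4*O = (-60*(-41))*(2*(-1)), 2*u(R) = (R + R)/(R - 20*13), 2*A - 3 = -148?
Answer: 3095159/532 ≈ 5818.0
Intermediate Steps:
A = -145/2 (A = 3/2 + (1/2)*(-148) = 3/2 - 74 = -145/2 ≈ -72.500)
u(R) = R/(-260 + R) (u(R) = ((R + R)/(R - 20*13))/2 = ((2*R)/(R - 260))/2 = ((2*R)/(-260 + R))/2 = (2*R/(-260 + R))/2 = R/(-260 + R))
O = 4927/4 (O = 7/4 - (-60*(-41))*2*(-1)/4 = 7/4 - 615*(-2) = 7/4 - 1/4*(-4920) = 7/4 + 1230 = 4927/4 ≈ 1231.8)
(u(A) + 4586) + O = (-145/(2*(-260 - 145/2)) + 4586) + 4927/4 = (-145/(2*(-665/2)) + 4586) + 4927/4 = (-145/2*(-2/665) + 4586) + 4927/4 = (29/133 + 4586) + 4927/4 = 609967/133 + 4927/4 = 3095159/532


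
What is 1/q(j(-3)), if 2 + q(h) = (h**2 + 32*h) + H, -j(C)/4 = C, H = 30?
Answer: 1/556 ≈ 0.0017986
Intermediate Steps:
j(C) = -4*C
q(h) = 28 + h**2 + 32*h (q(h) = -2 + ((h**2 + 32*h) + 30) = -2 + (30 + h**2 + 32*h) = 28 + h**2 + 32*h)
1/q(j(-3)) = 1/(28 + (-4*(-3))**2 + 32*(-4*(-3))) = 1/(28 + 12**2 + 32*12) = 1/(28 + 144 + 384) = 1/556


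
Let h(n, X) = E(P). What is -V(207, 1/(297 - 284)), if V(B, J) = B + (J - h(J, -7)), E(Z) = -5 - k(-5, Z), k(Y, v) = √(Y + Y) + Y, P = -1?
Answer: -2692/13 - I*√10 ≈ -207.08 - 3.1623*I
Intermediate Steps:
k(Y, v) = Y + √2*√Y (k(Y, v) = √(2*Y) + Y = √2*√Y + Y = Y + √2*√Y)
E(Z) = -I*√10 (E(Z) = -5 - (-5 + √2*√(-5)) = -5 - (-5 + √2*(I*√5)) = -5 - (-5 + I*√10) = -5 + (5 - I*√10) = -I*√10)
h(n, X) = -I*√10
V(B, J) = B + J + I*√10 (V(B, J) = B + (J - (-1)*I*√10) = B + (J + I*√10) = B + J + I*√10)
-V(207, 1/(297 - 284)) = -(207 + 1/(297 - 284) + I*√10) = -(207 + 1/13 + I*√10) = -(2692/13 + I*√10) = -2692/13 - I*√10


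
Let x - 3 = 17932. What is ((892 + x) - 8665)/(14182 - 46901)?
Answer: -10162/32719 ≈ -0.31058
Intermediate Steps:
x = 17935 (x = 3 + 17932 = 17935)
((892 + x) - 8665)/(14182 - 46901) = ((892 + 17935) - 8665)/(14182 - 46901) = (18827 - 8665)/(-32719) = 10162*(-1/32719) = -10162/32719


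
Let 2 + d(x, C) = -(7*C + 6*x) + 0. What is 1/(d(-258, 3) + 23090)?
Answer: 1/24615 ≈ 4.0626e-5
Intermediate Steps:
d(x, C) = -2 - 7*C - 6*x (d(x, C) = -2 + (-(7*C + 6*x) + 0) = -2 + (-(6*x + 7*C) + 0) = -2 + ((-7*C - 6*x) + 0) = -2 + (-7*C - 6*x) = -2 - 7*C - 6*x)
1/(d(-258, 3) + 23090) = 1/((-2 - 7*3 - 6*(-258)) + 23090) = 1/((-2 - 21 + 1548) + 23090) = 1/(1525 + 23090) = 1/24615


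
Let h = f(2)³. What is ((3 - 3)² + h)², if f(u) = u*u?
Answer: 4096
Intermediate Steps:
f(u) = u²
h = 64 (h = (2²)³ = 4³ = 64)
((3 - 3)² + h)² = ((3 - 3)² + 64)² = (0² + 64)² = (0 + 64)² = 64² = 4096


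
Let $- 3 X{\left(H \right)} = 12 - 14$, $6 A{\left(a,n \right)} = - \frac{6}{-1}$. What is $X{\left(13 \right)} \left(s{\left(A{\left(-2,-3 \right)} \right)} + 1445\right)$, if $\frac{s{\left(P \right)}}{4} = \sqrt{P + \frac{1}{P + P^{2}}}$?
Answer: $\frac{2890}{3} + \frac{4 \sqrt{6}}{3} \approx 966.6$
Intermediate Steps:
$A{\left(a,n \right)} = 1$ ($A{\left(a,n \right)} = \frac{\left(-6\right) \frac{1}{-1}}{6} = \frac{\left(-6\right) \left(-1\right)}{6} = \frac{1}{6} \cdot 6 = 1$)
$s{\left(P \right)} = 4 \sqrt{P + \frac{1}{P + P^{2}}}$
$X{\left(H \right)} = \frac{2}{3}$ ($X{\left(H \right)} = - \frac{12 - 14}{3} = \left(- \frac{1}{3}\right) \left(-2\right) = \frac{2}{3}$)
$X{\left(13 \right)} \left(s{\left(A{\left(-2,-3 \right)} \right)} + 1445\right) = \frac{2 \left(4 \sqrt{\frac{1 + 1^{2} \left(1 + 1\right)}{1 \left(1 + 1\right)}} + 1445\right)}{3} = \frac{2 \left(4 \sqrt{1 \cdot \frac{1}{2} \left(1 + 1 \cdot 2\right)} + 1445\right)}{3} = \frac{2 \left(4 \sqrt{1 \cdot \frac{1}{2} \left(1 + 2\right)} + 1445\right)}{3} = \frac{2 \left(4 \sqrt{1 \cdot \frac{1}{2} \cdot 3} + 1445\right)}{3} = \frac{2 \left(4 \sqrt{\frac{3}{2}} + 1445\right)}{3} = \frac{2 \left(4 \frac{\sqrt{6}}{2} + 1445\right)}{3} = \frac{2 \left(2 \sqrt{6} + 1445\right)}{3} = \frac{2 \left(1445 + 2 \sqrt{6}\right)}{3} = \frac{2890}{3} + \frac{4 \sqrt{6}}{3}$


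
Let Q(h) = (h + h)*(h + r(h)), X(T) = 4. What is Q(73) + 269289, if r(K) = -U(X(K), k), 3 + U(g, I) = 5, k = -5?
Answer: 279655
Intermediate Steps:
U(g, I) = 2 (U(g, I) = -3 + 5 = 2)
r(K) = -2 (r(K) = -1*2 = -2)
Q(h) = 2*h*(-2 + h) (Q(h) = (h + h)*(h - 2) = (2*h)*(-2 + h) = 2*h*(-2 + h))
Q(73) + 269289 = 2*73*(-2 + 73) + 269289 = 2*73*71 + 269289 = 10366 + 269289 = 279655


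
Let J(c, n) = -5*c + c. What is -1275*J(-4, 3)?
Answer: -20400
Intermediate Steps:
J(c, n) = -4*c
-1275*J(-4, 3) = -(-5100)*(-4) = -1275*16 = -20400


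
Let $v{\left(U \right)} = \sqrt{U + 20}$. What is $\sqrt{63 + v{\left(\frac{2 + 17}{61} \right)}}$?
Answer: $\frac{\sqrt{234423 + 61 \sqrt{75579}}}{61} \approx 8.2162$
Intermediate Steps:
$v{\left(U \right)} = \sqrt{20 + U}$
$\sqrt{63 + v{\left(\frac{2 + 17}{61} \right)}} = \sqrt{63 + \sqrt{20 + \frac{2 + 17}{61}}} = \sqrt{63 + \sqrt{20 + 19 \cdot \frac{1}{61}}} = \sqrt{63 + \sqrt{20 + \frac{19}{61}}} = \sqrt{63 + \sqrt{\frac{1239}{61}}} = \sqrt{63 + \frac{\sqrt{75579}}{61}}$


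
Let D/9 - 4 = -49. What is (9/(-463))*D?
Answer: 3645/463 ≈ 7.8726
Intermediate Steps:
D = -405 (D = 36 + 9*(-49) = 36 - 441 = -405)
(9/(-463))*D = (9/(-463))*(-405) = (9*(-1/463))*(-405) = -9/463*(-405) = 3645/463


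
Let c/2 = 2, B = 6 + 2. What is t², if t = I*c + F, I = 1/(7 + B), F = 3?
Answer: 2401/225 ≈ 10.671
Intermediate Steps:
B = 8
c = 4 (c = 2*2 = 4)
I = 1/15 (I = 1/(7 + 8) = 1/15 ≈ 0.066667)
t = 49/15 (t = (1/15)*4 + 3 = 4/15 + 3 = 49/15 ≈ 3.2667)
t² = (49/15)² = 2401/225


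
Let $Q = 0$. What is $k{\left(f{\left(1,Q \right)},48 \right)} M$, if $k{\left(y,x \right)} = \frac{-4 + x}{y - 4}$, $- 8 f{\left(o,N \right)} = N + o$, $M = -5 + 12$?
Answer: $- \frac{224}{3} \approx -74.667$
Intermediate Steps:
$M = 7$
$f{\left(o,N \right)} = - \frac{N}{8} - \frac{o}{8}$ ($f{\left(o,N \right)} = - \frac{N + o}{8} = - \frac{N}{8} - \frac{o}{8}$)
$k{\left(y,x \right)} = \frac{-4 + x}{-4 + y}$
$k{\left(f{\left(1,Q \right)},48 \right)} M = \frac{-4 + 48}{-4 - \frac{1}{8}} \cdot 7 = \frac{1}{-4 + \left(0 - \frac{1}{8}\right)} 44 \cdot 7 = \frac{1}{-4 - \frac{1}{8}} \cdot 44 \cdot 7 = \frac{1}{- \frac{33}{8}} \cdot 44 \cdot 7 = \left(- \frac{8}{33}\right) 44 \cdot 7 = \left(- \frac{32}{3}\right) 7 = - \frac{224}{3}$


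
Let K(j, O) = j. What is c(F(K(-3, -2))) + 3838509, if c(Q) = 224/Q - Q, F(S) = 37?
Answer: 142023688/37 ≈ 3.8385e+6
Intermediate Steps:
c(Q) = -Q + 224/Q
c(F(K(-3, -2))) + 3838509 = (-1*37 + 224/37) + 3838509 = (-37 + 224*(1/37)) + 3838509 = (-37 + 224/37) + 3838509 = -1145/37 + 3838509 = 142023688/37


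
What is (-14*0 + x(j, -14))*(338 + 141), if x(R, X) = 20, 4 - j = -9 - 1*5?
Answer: 9580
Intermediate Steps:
j = 18 (j = 4 - (-9 - 1*5) = 4 - (-9 - 5) = 4 - 1*(-14) = 4 + 14 = 18)
(-14*0 + x(j, -14))*(338 + 141) = (-14*0 + 20)*(338 + 141) = (0 + 20)*479 = 20*479 = 9580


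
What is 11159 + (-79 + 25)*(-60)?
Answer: 14399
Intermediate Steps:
11159 + (-79 + 25)*(-60) = 11159 - 54*(-60) = 11159 + 3240 = 14399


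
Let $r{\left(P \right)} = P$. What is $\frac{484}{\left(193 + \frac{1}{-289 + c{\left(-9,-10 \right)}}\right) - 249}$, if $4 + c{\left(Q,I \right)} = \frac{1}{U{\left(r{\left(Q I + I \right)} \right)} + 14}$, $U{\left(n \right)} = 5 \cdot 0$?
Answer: $- \frac{992442}{114835} \approx -8.6423$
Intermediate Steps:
$U{\left(n \right)} = 0$
$c{\left(Q,I \right)} = - \frac{55}{14}$ ($c{\left(Q,I \right)} = -4 + \frac{1}{0 + 14} = -4 + \frac{1}{14} = - \frac{55}{14}$)
$\frac{484}{\left(193 + \frac{1}{-289 + c{\left(-9,-10 \right)}}\right) - 249} = \frac{484}{\left(193 + \frac{1}{-289 - \frac{55}{14}}\right) - 249} = \frac{484}{\left(193 + \frac{1}{- \frac{4101}{14}}\right) - 249} = \frac{484}{\left(193 - \frac{14}{4101}\right) - 249} = \frac{484}{\frac{791479}{4101} - 249} = \frac{484}{- \frac{229670}{4101}} = 484 \left(- \frac{4101}{229670}\right) = - \frac{992442}{114835}$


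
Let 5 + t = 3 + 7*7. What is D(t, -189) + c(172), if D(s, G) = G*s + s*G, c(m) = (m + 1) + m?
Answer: -17421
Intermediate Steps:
c(m) = 1 + 2*m (c(m) = (1 + m) + m = 1 + 2*m)
t = 47 (t = -5 + (3 + 7*7) = -5 + (3 + 49) = -5 + 52 = 47)
D(s, G) = 2*G*s (D(s, G) = G*s + G*s = 2*G*s)
D(t, -189) + c(172) = 2*(-189)*47 + (1 + 2*172) = -17766 + (1 + 344) = -17766 + 345 = -17421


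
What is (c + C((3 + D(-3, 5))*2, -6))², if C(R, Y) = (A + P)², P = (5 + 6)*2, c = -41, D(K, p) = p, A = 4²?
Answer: 1968409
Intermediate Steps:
A = 16
P = 22 (P = 11*2 = 22)
C(R, Y) = 1444 (C(R, Y) = (16 + 22)² = 38² = 1444)
(c + C((3 + D(-3, 5))*2, -6))² = (-41 + 1444)² = 1403² = 1968409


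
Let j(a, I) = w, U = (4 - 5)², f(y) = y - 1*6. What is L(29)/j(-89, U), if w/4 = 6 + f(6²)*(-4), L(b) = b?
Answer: -29/456 ≈ -0.063596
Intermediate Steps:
f(y) = -6 + y (f(y) = y - 6 = -6 + y)
U = 1 (U = (-1)² = 1)
w = -456 (w = 4*(6 + (-6 + 6²)*(-4)) = 4*(6 + (-6 + 36)*(-4)) = 4*(6 + 30*(-4)) = 4*(6 - 120) = 4*(-114) = -456)
j(a, I) = -456
L(29)/j(-89, U) = 29/(-456) = 29*(-1/456) = -29/456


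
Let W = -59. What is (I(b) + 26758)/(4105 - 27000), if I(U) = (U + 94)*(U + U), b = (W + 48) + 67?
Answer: -43558/22895 ≈ -1.9025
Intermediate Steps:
b = 56 (b = (-59 + 48) + 67 = -11 + 67 = 56)
I(U) = 2*U*(94 + U) (I(U) = (94 + U)*(2*U) = 2*U*(94 + U))
(I(b) + 26758)/(4105 - 27000) = (2*56*(94 + 56) + 26758)/(4105 - 27000) = (2*56*150 + 26758)/(-22895) = (16800 + 26758)*(-1/22895) = 43558*(-1/22895) = -43558/22895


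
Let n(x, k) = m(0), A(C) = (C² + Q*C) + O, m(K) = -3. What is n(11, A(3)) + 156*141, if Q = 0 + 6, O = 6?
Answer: 21993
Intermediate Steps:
Q = 6
A(C) = 6 + C² + 6*C (A(C) = (C² + 6*C) + 6 = 6 + C² + 6*C)
n(x, k) = -3
n(11, A(3)) + 156*141 = -3 + 156*141 = -3 + 21996 = 21993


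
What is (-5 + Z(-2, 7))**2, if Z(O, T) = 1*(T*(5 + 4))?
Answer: 3364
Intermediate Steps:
Z(O, T) = 9*T (Z(O, T) = 1*(T*9) = 1*(9*T) = 9*T)
(-5 + Z(-2, 7))**2 = (-5 + 9*7)**2 = (-5 + 63)**2 = 58**2 = 3364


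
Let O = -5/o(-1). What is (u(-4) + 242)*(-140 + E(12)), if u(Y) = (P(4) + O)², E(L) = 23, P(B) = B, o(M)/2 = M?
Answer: -133029/4 ≈ -33257.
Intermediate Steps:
o(M) = 2*M
O = 5/2 (O = -5/(2*(-1)) = -5/(-2) = -5*(-½) = 5/2 ≈ 2.5000)
u(Y) = 169/4 (u(Y) = (4 + 5/2)² = (13/2)² = 169/4)
(u(-4) + 242)*(-140 + E(12)) = (169/4 + 242)*(-140 + 23) = (1137/4)*(-117) = -133029/4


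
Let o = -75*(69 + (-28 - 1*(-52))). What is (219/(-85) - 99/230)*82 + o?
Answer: -14118162/1955 ≈ -7221.6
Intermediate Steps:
o = -6975 (o = -75*(69 + (-28 + 52)) = -75*(69 + 24) = -75*93 = -6975)
(219/(-85) - 99/230)*82 + o = (219/(-85) - 99/230)*82 - 6975 = (219*(-1/85) - 99*1/230)*82 - 6975 = (-219/85 - 99/230)*82 - 6975 = -11757/3910*82 - 6975 = -482037/1955 - 6975 = -14118162/1955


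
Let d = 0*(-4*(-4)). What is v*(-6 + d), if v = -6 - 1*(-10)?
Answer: -24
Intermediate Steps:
d = 0 (d = 0*16 = 0)
v = 4 (v = -6 + 10 = 4)
v*(-6 + d) = 4*(-6 + 0) = 4*(-6) = -24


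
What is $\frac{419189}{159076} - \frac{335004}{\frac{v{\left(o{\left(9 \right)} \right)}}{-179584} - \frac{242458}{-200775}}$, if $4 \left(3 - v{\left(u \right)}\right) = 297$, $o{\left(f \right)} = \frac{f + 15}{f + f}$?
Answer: $- \frac{7685777265878230150393}{27714782379654988} \approx -2.7732 \cdot 10^{5}$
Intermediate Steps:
$o{\left(f \right)} = \frac{15 + f}{2 f}$
$v{\left(u \right)} = - \frac{285}{4}$ ($v{\left(u \right)} = 3 - \frac{297}{4} = - \frac{285}{4}$)
$\frac{419189}{159076} - \frac{335004}{\frac{v{\left(o{\left(9 \right)} \right)}}{-179584} - \frac{242458}{-200775}} = \frac{419189}{159076} - \frac{335004}{- \frac{285}{4 \left(-179584\right)} - \frac{242458}{-200775}} = 419189 \cdot \frac{1}{159076} - \frac{335004}{\left(- \frac{285}{4}\right) \left(- \frac{1}{179584}\right) - - \frac{242458}{200775}} = \frac{419189}{159076} - \frac{335004}{\frac{285}{718336} + \frac{242458}{200775}} = \frac{419189}{159076} - \frac{335004}{\frac{174223530763}{144223910400}} = \frac{419189}{159076} - \frac{48315586879641600}{174223530763} = - \frac{7685777265878230150393}{27714782379654988}$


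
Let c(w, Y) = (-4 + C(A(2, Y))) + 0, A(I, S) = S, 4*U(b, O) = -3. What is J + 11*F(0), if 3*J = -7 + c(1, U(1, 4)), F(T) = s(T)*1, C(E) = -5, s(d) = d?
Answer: -16/3 ≈ -5.3333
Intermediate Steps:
U(b, O) = -¾ (U(b, O) = (¼)*(-3) = -¾)
c(w, Y) = -9 (c(w, Y) = (-4 - 5) + 0 = -9 + 0 = -9)
F(T) = T (F(T) = T*1 = T)
J = -16/3 (J = (-7 - 9)/3 = (⅓)*(-16) = -16/3 ≈ -5.3333)
J + 11*F(0) = -16/3 + 11*0 = -16/3 + 0 = -16/3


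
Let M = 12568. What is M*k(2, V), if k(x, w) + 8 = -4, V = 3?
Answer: -150816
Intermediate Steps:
k(x, w) = -12 (k(x, w) = -8 - 4 = -12)
M*k(2, V) = 12568*(-12) = -150816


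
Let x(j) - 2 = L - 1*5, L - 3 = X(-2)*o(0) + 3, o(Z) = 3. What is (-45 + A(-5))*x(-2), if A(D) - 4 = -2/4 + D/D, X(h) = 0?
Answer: -243/2 ≈ -121.50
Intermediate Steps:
A(D) = 9/2 (A(D) = 4 + (-2/4 + D/D) = 4 + (-2*¼ + 1) = 4 + (-½ + 1) = 4 + ½ = 9/2)
L = 6 (L = 3 + (0*3 + 3) = 3 + (0 + 3) = 3 + 3 = 6)
x(j) = 3 (x(j) = 2 + (6 - 1*5) = 2 + (6 - 5) = 2 + 1 = 3)
(-45 + A(-5))*x(-2) = (-45 + 9/2)*3 = -81/2*3 = -243/2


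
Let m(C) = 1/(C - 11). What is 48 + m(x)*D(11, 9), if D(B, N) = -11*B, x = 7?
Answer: 313/4 ≈ 78.250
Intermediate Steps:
m(C) = 1/(-11 + C)
48 + m(x)*D(11, 9) = 48 + (-11*11)/(-11 + 7) = 48 - 121/(-4) = 48 - 1/4*(-121) = 48 + 121/4 = 313/4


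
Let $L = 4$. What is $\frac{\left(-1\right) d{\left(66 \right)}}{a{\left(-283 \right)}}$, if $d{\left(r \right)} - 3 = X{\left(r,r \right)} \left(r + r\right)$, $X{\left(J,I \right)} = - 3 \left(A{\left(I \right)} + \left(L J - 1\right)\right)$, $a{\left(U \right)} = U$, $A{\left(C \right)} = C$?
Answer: $- \frac{130281}{283} \approx -460.36$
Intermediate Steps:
$X{\left(J,I \right)} = 3 - 12 J - 3 I$ ($X{\left(J,I \right)} = - 3 \left(I + \left(4 J - 1\right)\right) = - 3 \left(I + \left(-1 + 4 J\right)\right) = - 3 \left(-1 + I + 4 J\right) = 3 - 12 J - 3 I$)
$d{\left(r \right)} = 3 + 2 r \left(3 - 15 r\right)$ ($d{\left(r \right)} = 3 + \left(3 - 12 r - 3 r\right) \left(r + r\right) = 3 + \left(3 - 15 r\right) 2 r = 3 + 2 r \left(3 - 15 r\right)$)
$\frac{\left(-1\right) d{\left(66 \right)}}{a{\left(-283 \right)}} = \frac{\left(-1\right) \left(3 - 30 \cdot 66^{2} + 6 \cdot 66\right)}{-283} = - (3 - 130680 + 396) \left(- \frac{1}{283}\right) = \left(-1\right) \left(-130281\right) \left(- \frac{1}{283}\right) = 130281 \left(- \frac{1}{283}\right) = - \frac{130281}{283}$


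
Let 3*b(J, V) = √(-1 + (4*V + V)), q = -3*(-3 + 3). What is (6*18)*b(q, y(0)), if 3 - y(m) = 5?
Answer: 36*I*√11 ≈ 119.4*I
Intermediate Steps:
y(m) = -2 (y(m) = 3 - 1*5 = 3 - 5 = -2)
q = 0 (q = -3*0 = 0)
b(J, V) = √(-1 + 5*V)/3 (b(J, V) = √(-1 + (4*V + V))/3 = √(-1 + 5*V)/3)
(6*18)*b(q, y(0)) = (6*18)*(√(-1 + 5*(-2))/3) = 108*(√(-1 - 10)/3) = 108*(√(-11)/3) = 108*((I*√11)/3) = 108*(I*√11/3) = 36*I*√11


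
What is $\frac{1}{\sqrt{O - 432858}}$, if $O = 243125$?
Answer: $- \frac{i \sqrt{189733}}{189733} \approx - 0.0022958 i$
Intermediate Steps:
$\frac{1}{\sqrt{O - 432858}} = \frac{1}{\sqrt{243125 - 432858}} = \frac{1}{\sqrt{-189733}} = \frac{1}{i \sqrt{189733}} = - \frac{i \sqrt{189733}}{189733}$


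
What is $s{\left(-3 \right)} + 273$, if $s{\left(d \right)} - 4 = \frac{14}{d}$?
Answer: $\frac{817}{3} \approx 272.33$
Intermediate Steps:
$s{\left(d \right)} = 4 + \frac{14}{d}$
$s{\left(-3 \right)} + 273 = \left(4 + \frac{14}{-3}\right) + 273 = \left(4 + 14 \left(- \frac{1}{3}\right)\right) + 273 = \left(4 - \frac{14}{3}\right) + 273 = - \frac{2}{3} + 273 = \frac{817}{3}$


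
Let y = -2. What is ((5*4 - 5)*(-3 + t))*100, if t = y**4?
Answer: 19500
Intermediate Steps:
t = 16 (t = (-2)**4 = 16)
((5*4 - 5)*(-3 + t))*100 = ((5*4 - 5)*(-3 + 16))*100 = ((20 - 5)*13)*100 = (15*13)*100 = 195*100 = 19500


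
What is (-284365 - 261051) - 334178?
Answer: -879594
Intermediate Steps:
(-284365 - 261051) - 334178 = -545416 - 334178 = -879594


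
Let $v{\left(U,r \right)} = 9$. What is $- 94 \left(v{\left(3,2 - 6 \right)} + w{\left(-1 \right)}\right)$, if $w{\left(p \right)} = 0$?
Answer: $-846$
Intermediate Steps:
$- 94 \left(v{\left(3,2 - 6 \right)} + w{\left(-1 \right)}\right) = - 94 \left(9 + 0\right) = \left(-94\right) 9 = -846$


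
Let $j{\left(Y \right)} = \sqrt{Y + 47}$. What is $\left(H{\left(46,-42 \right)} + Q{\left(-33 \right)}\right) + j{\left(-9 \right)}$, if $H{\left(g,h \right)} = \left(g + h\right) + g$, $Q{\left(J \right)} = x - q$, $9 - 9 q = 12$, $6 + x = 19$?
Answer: $\frac{190}{3} + \sqrt{38} \approx 69.498$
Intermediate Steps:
$x = 13$ ($x = -6 + 19 = 13$)
$q = - \frac{1}{3}$ ($q = 1 - \frac{4}{3} = - \frac{1}{3} \approx -0.33333$)
$Q{\left(J \right)} = \frac{40}{3}$ ($Q{\left(J \right)} = 13 - - \frac{1}{3} = 13 + \frac{1}{3} = \frac{40}{3}$)
$H{\left(g,h \right)} = h + 2 g$
$j{\left(Y \right)} = \sqrt{47 + Y}$
$\left(H{\left(46,-42 \right)} + Q{\left(-33 \right)}\right) + j{\left(-9 \right)} = \left(\left(-42 + 2 \cdot 46\right) + \frac{40}{3}\right) + \sqrt{47 - 9} = \left(\left(-42 + 92\right) + \frac{40}{3}\right) + \sqrt{38} = \left(50 + \frac{40}{3}\right) + \sqrt{38} = \frac{190}{3} + \sqrt{38}$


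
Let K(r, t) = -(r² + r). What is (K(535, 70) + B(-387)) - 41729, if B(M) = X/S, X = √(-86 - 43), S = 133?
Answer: -328489 + I*√129/133 ≈ -3.2849e+5 + 0.085397*I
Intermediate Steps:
K(r, t) = -r - r² (K(r, t) = -(r + r²) = -r - r²)
X = I*√129 (X = √(-129) = I*√129 ≈ 11.358*I)
B(M) = I*√129/133 (B(M) = (I*√129)/133 = (I*√129)*(1/133) = I*√129/133)
(K(535, 70) + B(-387)) - 41729 = (-1*535*(1 + 535) + I*√129/133) - 41729 = (-1*535*536 + I*√129/133) - 41729 = (-286760 + I*√129/133) - 41729 = -328489 + I*√129/133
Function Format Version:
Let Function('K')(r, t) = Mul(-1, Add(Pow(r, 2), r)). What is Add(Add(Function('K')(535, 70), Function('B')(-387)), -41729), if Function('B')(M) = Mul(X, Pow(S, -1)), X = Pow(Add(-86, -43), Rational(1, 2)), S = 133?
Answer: Add(-328489, Mul(Rational(1, 133), I, Pow(129, Rational(1, 2)))) ≈ Add(-3.2849e+5, Mul(0.085397, I))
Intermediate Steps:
Function('K')(r, t) = Add(Mul(-1, r), Mul(-1, Pow(r, 2))) (Function('K')(r, t) = Mul(-1, Add(r, Pow(r, 2))) = Add(Mul(-1, r), Mul(-1, Pow(r, 2))))
X = Mul(I, Pow(129, Rational(1, 2))) (X = Pow(-129, Rational(1, 2)) = Mul(I, Pow(129, Rational(1, 2))) ≈ Mul(11.358, I))
Function('B')(M) = Mul(Rational(1, 133), I, Pow(129, Rational(1, 2))) (Function('B')(M) = Mul(Mul(I, Pow(129, Rational(1, 2))), Pow(133, -1)) = Mul(Mul(I, Pow(129, Rational(1, 2))), Rational(1, 133)) = Mul(Rational(1, 133), I, Pow(129, Rational(1, 2))))
Add(Add(Function('K')(535, 70), Function('B')(-387)), -41729) = Add(Add(Mul(-1, 535, Add(1, 535)), Mul(Rational(1, 133), I, Pow(129, Rational(1, 2)))), -41729) = Add(Add(Mul(-1, 535, 536), Mul(Rational(1, 133), I, Pow(129, Rational(1, 2)))), -41729) = Add(Add(-286760, Mul(Rational(1, 133), I, Pow(129, Rational(1, 2)))), -41729) = Add(-328489, Mul(Rational(1, 133), I, Pow(129, Rational(1, 2))))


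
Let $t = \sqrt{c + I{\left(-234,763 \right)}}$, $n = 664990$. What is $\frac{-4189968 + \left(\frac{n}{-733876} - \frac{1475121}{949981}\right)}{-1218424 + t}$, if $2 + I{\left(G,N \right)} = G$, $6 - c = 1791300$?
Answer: $\frac{444894486315648974528582}{129373411833522273963117} + \frac{1460557199515600397 i \sqrt{1791530}}{517493647334089095852468} \approx 3.4388 + 0.0037777 i$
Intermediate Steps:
$c = -1791294$ ($c = 6 - 1791300 = -1791294$)
$I{\left(G,N \right)} = -2 + G$
$t = i \sqrt{1791530}$ ($t = \sqrt{-1791294 - 236} = \sqrt{-1791530} = i \sqrt{1791530} \approx 1338.5 i$)
$\frac{-4189968 + \left(\frac{n}{-733876} - \frac{1475121}{949981}\right)}{-1218424 + t} = \frac{-4189968 + \left(\frac{664990}{-733876} - \frac{1475121}{949981}\right)}{-1218424 + i \sqrt{1791530}} = \frac{-4189968 + \left(664990 \left(- \frac{1}{733876}\right) - \frac{1475121}{949981}\right)}{-1218424 + i \sqrt{1791530}} = \frac{-4189968 - \frac{857141882093}{348584128178}}{-1218424 + i \sqrt{1791530}} = - \frac{1460557199515600397}{348584128178 \left(-1218424 + i \sqrt{1791530}\right)}$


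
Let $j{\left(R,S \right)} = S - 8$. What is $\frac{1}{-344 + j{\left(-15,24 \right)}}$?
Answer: $- \frac{1}{328} \approx -0.0030488$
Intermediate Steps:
$j{\left(R,S \right)} = -8 + S$
$\frac{1}{-344 + j{\left(-15,24 \right)}} = \frac{1}{-344 + \left(-8 + 24\right)} = \frac{1}{-344 + 16} = \frac{1}{-328} = - \frac{1}{328}$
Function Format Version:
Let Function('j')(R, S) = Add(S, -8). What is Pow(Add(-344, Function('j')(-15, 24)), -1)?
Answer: Rational(-1, 328) ≈ -0.0030488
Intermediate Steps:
Function('j')(R, S) = Add(-8, S)
Pow(Add(-344, Function('j')(-15, 24)), -1) = Pow(Add(-344, Add(-8, 24)), -1) = Pow(Add(-344, 16), -1) = Pow(-328, -1) = Rational(-1, 328)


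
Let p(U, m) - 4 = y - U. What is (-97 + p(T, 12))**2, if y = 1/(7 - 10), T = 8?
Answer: 92416/9 ≈ 10268.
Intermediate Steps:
y = -1/3 (y = 1/(-3) = -1/3 ≈ -0.33333)
p(U, m) = 11/3 - U (p(U, m) = 4 + (-1/3 - U) = 11/3 - U)
(-97 + p(T, 12))**2 = (-97 + (11/3 - 1*8))**2 = (-97 + (11/3 - 8))**2 = (-97 - 13/3)**2 = (-304/3)**2 = 92416/9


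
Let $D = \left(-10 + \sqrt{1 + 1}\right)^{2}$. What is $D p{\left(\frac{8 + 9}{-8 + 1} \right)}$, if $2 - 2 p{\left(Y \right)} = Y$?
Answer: $\frac{1581}{7} - \frac{310 \sqrt{2}}{7} \approx 163.23$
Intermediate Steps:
$D = \left(-10 + \sqrt{2}\right)^{2} \approx 73.716$
$p{\left(Y \right)} = 1 - \frac{Y}{2}$
$D p{\left(\frac{8 + 9}{-8 + 1} \right)} = \left(10 - \sqrt{2}\right)^{2} \left(1 - \frac{\left(8 + 9\right) \frac{1}{-8 + 1}}{2}\right) = \left(10 - \sqrt{2}\right)^{2} \left(1 - \frac{17 \frac{1}{-7}}{2}\right) = \left(10 - \sqrt{2}\right)^{2} \left(1 - \frac{17 \left(- \frac{1}{7}\right)}{2}\right) = \left(10 - \sqrt{2}\right)^{2} \left(1 - - \frac{17}{14}\right) = \left(10 - \sqrt{2}\right)^{2} \left(1 + \frac{17}{14}\right) = \left(10 - \sqrt{2}\right)^{2} \cdot \frac{31}{14} = \frac{31 \left(10 - \sqrt{2}\right)^{2}}{14}$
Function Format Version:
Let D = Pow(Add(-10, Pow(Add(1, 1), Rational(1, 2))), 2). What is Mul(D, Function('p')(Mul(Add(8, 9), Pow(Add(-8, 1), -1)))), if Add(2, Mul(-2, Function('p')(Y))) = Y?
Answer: Add(Rational(1581, 7), Mul(Rational(-310, 7), Pow(2, Rational(1, 2)))) ≈ 163.23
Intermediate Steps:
D = Pow(Add(-10, Pow(2, Rational(1, 2))), 2) ≈ 73.716
Function('p')(Y) = Add(1, Mul(Rational(-1, 2), Y))
Mul(D, Function('p')(Mul(Add(8, 9), Pow(Add(-8, 1), -1)))) = Mul(Pow(Add(10, Mul(-1, Pow(2, Rational(1, 2)))), 2), Add(1, Mul(Rational(-1, 2), Mul(Add(8, 9), Pow(Add(-8, 1), -1))))) = Mul(Pow(Add(10, Mul(-1, Pow(2, Rational(1, 2)))), 2), Add(1, Mul(Rational(-1, 2), Mul(17, Pow(-7, -1))))) = Mul(Pow(Add(10, Mul(-1, Pow(2, Rational(1, 2)))), 2), Add(1, Mul(Rational(-1, 2), Mul(17, Rational(-1, 7))))) = Mul(Pow(Add(10, Mul(-1, Pow(2, Rational(1, 2)))), 2), Add(1, Mul(Rational(-1, 2), Rational(-17, 7)))) = Mul(Pow(Add(10, Mul(-1, Pow(2, Rational(1, 2)))), 2), Add(1, Rational(17, 14))) = Mul(Pow(Add(10, Mul(-1, Pow(2, Rational(1, 2)))), 2), Rational(31, 14)) = Mul(Rational(31, 14), Pow(Add(10, Mul(-1, Pow(2, Rational(1, 2)))), 2))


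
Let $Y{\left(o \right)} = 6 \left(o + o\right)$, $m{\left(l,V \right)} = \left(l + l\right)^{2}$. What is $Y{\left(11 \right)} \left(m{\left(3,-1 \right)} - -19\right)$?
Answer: $7260$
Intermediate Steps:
$m{\left(l,V \right)} = 4 l^{2}$ ($m{\left(l,V \right)} = \left(2 l\right)^{2} = 4 l^{2}$)
$Y{\left(o \right)} = 12 o$ ($Y{\left(o \right)} = 6 \cdot 2 o = 12 o$)
$Y{\left(11 \right)} \left(m{\left(3,-1 \right)} - -19\right) = 12 \cdot 11 \left(4 \cdot 3^{2} - -19\right) = 132 \left(4 \cdot 9 + 19\right) = 132 \left(36 + 19\right) = 132 \cdot 55 = 7260$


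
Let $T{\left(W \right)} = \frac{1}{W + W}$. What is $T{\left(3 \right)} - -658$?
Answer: $\frac{3949}{6} \approx 658.17$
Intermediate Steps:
$T{\left(W \right)} = \frac{1}{2 W}$
$T{\left(3 \right)} - -658 = \frac{1}{2 \cdot 3} - -658 = \frac{1}{2} \cdot \frac{1}{3} + 658 = \frac{1}{6} + 658 = \frac{3949}{6}$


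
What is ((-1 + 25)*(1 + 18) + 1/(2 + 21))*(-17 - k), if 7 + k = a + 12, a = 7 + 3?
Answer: -335648/23 ≈ -14593.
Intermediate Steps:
a = 10
k = 15 (k = -7 + (10 + 12) = -7 + 22 = 15)
((-1 + 25)*(1 + 18) + 1/(2 + 21))*(-17 - k) = ((-1 + 25)*(1 + 18) + 1/(2 + 21))*(-17 - 1*15) = (24*19 + 1/23)*(-17 - 15) = (456 + 1/23)*(-32) = (10489/23)*(-32) = -335648/23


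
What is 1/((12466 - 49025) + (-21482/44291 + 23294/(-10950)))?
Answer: -242493225/8865943284002 ≈ -2.7351e-5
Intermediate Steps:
1/((12466 - 49025) + (-21482/44291 + 23294/(-10950))) = 1/(-36559 + (-21482*1/44291 + 23294*(-1/10950))) = 1/(-36559 + (-21482/44291 - 11647/5475)) = 1/(-36559 - 633471227/242493225) = 1/(-8865943284002/242493225) = -242493225/8865943284002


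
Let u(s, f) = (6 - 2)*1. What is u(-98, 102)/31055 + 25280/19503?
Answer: 785148412/605665665 ≈ 1.2963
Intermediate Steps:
u(s, f) = 4 (u(s, f) = 4*1 = 4)
u(-98, 102)/31055 + 25280/19503 = 4/31055 + 25280/19503 = 785148412/605665665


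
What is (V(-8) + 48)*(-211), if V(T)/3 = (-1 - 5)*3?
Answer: 1266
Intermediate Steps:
V(T) = -54 (V(T) = 3*((-1 - 5)*3) = 3*(-6*3) = 3*(-18) = -54)
(V(-8) + 48)*(-211) = (-54 + 48)*(-211) = -6*(-211) = 1266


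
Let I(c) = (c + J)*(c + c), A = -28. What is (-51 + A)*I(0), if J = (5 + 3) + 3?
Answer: 0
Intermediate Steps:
J = 11 (J = 8 + 3 = 11)
I(c) = 2*c*(11 + c) (I(c) = (c + 11)*(c + c) = (11 + c)*(2*c) = 2*c*(11 + c))
(-51 + A)*I(0) = (-51 - 28)*(2*0*(11 + 0)) = -158*0*11 = -79*0 = 0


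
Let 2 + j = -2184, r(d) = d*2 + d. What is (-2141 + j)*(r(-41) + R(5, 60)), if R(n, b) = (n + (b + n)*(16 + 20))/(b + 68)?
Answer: 57977473/128 ≈ 4.5295e+5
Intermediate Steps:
r(d) = 3*d (r(d) = 2*d + d = 3*d)
j = -2186 (j = -2 - 2184 = -2186)
R(n, b) = (36*b + 37*n)/(68 + b) (R(n, b) = (n + (b + n)*36)/(68 + b) = (n + (36*b + 36*n))/(68 + b) = (36*b + 37*n)/(68 + b))
(-2141 + j)*(r(-41) + R(5, 60)) = (-2141 - 2186)*(3*(-41) + (36*60 + 37*5)/(68 + 60)) = -4327*(-123 + (2160 + 185)/128) = -4327*(-123 + (1/128)*2345) = -4327*(-123 + 2345/128) = -4327*(-13399/128) = 57977473/128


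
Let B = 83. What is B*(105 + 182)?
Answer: 23821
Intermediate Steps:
B*(105 + 182) = 83*(105 + 182) = 83*287 = 23821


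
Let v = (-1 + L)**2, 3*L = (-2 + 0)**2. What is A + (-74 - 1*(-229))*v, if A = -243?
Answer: -2032/9 ≈ -225.78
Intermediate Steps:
L = 4/3 (L = (-2 + 0)**2/3 = (1/3)*(-2)**2 = (1/3)*4 = 4/3 ≈ 1.3333)
v = 1/9 (v = (-1 + 4/3)**2 = (1/3)**2 = 1/9 ≈ 0.11111)
A + (-74 - 1*(-229))*v = -243 + (-74 - 1*(-229))*(1/9) = -243 + (-74 + 229)*(1/9) = -243 + 155*(1/9) = -243 + 155/9 = -2032/9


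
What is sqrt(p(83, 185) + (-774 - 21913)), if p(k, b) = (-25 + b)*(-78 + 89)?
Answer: I*sqrt(20927) ≈ 144.66*I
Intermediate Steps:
p(k, b) = -275 + 11*b (p(k, b) = (-25 + b)*11 = -275 + 11*b)
sqrt(p(83, 185) + (-774 - 21913)) = sqrt((-275 + 11*185) + (-774 - 21913)) = sqrt((-275 + 2035) - 22687) = sqrt(1760 - 22687) = sqrt(-20927) = I*sqrt(20927)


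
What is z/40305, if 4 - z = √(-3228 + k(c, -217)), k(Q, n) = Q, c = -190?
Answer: 4/40305 - I*√3418/40305 ≈ 9.9243e-5 - 0.0014505*I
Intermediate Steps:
z = 4 - I*√3418 (z = 4 - √(-3228 - 190) = 4 - √(-3418) = 4 - I*√3418 ≈ 4.0 - 58.464*I)
z/40305 = (4 - I*√3418)/40305 = (4 - I*√3418)*(1/40305) = 4/40305 - I*√3418/40305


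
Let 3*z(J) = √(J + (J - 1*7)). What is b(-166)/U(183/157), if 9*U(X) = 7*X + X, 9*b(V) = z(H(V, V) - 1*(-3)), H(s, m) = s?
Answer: 157*I*√37/1464 ≈ 0.65232*I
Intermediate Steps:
z(J) = √(-7 + 2*J)/3 (z(J) = √(J + (J - 1*7))/3 = √(J + (J - 7))/3 = √(J + (-7 + J))/3 = √(-7 + 2*J)/3)
b(V) = √(-1 + 2*V)/27 (b(V) = (√(-7 + 2*(V - 1*(-3)))/3)/9 = (√(-7 + 2*(V + 3))/3)/9 = (√(-7 + 2*(3 + V))/3)/9 = (√(-7 + (6 + 2*V))/3)/9 = (√(-1 + 2*V)/3)/9 = √(-1 + 2*V)/27)
U(X) = 8*X/9 (U(X) = (7*X + X)/9 = (8*X)/9 = 8*X/9)
b(-166)/U(183/157) = (√(-1 + 2*(-166))/27)/((8*(183/157)/9)) = (√(-1 - 332)/27)/((8*(183*(1/157))/9)) = (√(-333)/27)/(((8/9)*(183/157))) = ((3*I*√37)/27)/(488/471) = (I*√37/9)*(471/488) = 157*I*√37/1464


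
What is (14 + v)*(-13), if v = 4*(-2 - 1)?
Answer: -26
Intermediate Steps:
v = -12 (v = 4*(-3) = -12)
(14 + v)*(-13) = (14 - 12)*(-13) = 2*(-13) = -26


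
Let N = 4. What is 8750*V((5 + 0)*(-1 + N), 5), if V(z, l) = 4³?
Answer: 560000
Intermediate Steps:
V(z, l) = 64
8750*V((5 + 0)*(-1 + N), 5) = 8750*64 = 560000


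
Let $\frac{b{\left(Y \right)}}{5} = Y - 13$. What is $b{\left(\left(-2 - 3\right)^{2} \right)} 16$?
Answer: $960$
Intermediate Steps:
$b{\left(Y \right)} = -65 + 5 Y$ ($b{\left(Y \right)} = 5 \left(Y - 13\right) = 5 \left(-13 + Y\right) = -65 + 5 Y$)
$b{\left(\left(-2 - 3\right)^{2} \right)} 16 = \left(-65 + 5 \left(-2 - 3\right)^{2}\right) 16 = \left(-65 + 5 \left(-5\right)^{2}\right) 16 = \left(-65 + 5 \cdot 25\right) 16 = \left(-65 + 125\right) 16 = 60 \cdot 16 = 960$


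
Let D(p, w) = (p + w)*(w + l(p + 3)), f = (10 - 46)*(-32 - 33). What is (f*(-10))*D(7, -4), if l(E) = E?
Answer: -421200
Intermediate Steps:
f = 2340 (f = -36*(-65) = 2340)
D(p, w) = (p + w)*(3 + p + w) (D(p, w) = (p + w)*(w + (p + 3)) = (p + w)*(w + (3 + p)) = (p + w)*(3 + p + w))
(f*(-10))*D(7, -4) = (2340*(-10))*((-4)² + 7*(-4) + 7*(3 + 7) - 4*(3 + 7)) = -23400*(16 - 28 + 7*10 - 4*10) = -23400*(16 - 28 + 70 - 40) = -23400*18 = -421200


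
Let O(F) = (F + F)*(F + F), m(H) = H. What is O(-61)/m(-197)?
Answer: -14884/197 ≈ -75.553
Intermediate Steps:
O(F) = 4*F² (O(F) = (2*F)*(2*F) = 4*F²)
O(-61)/m(-197) = (4*(-61)²)/(-197) = (4*3721)*(-1/197) = 14884*(-1/197) = -14884/197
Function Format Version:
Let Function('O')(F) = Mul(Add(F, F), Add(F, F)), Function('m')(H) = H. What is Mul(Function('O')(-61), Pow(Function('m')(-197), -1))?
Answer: Rational(-14884, 197) ≈ -75.553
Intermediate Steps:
Function('O')(F) = Mul(4, Pow(F, 2)) (Function('O')(F) = Mul(Mul(2, F), Mul(2, F)) = Mul(4, Pow(F, 2)))
Mul(Function('O')(-61), Pow(Function('m')(-197), -1)) = Mul(Mul(4, Pow(-61, 2)), Pow(-197, -1)) = Mul(Mul(4, 3721), Rational(-1, 197)) = Mul(14884, Rational(-1, 197)) = Rational(-14884, 197)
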